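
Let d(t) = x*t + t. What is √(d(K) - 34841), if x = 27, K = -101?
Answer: I*√37669 ≈ 194.08*I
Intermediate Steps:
d(t) = 28*t (d(t) = 27*t + t = 28*t)
√(d(K) - 34841) = √(28*(-101) - 34841) = √(-2828 - 34841) = √(-37669) = I*√37669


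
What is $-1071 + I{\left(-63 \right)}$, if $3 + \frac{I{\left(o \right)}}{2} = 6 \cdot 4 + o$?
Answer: $-1155$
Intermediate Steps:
$I{\left(o \right)} = 42 + 2 o$ ($I{\left(o \right)} = -6 + 2 \left(6 \cdot 4 + o\right) = -6 + 2 \left(24 + o\right) = -6 + \left(48 + 2 o\right) = 42 + 2 o$)
$-1071 + I{\left(-63 \right)} = -1071 + \left(42 + 2 \left(-63\right)\right) = -1071 + \left(42 - 126\right) = -1071 - 84 = -1155$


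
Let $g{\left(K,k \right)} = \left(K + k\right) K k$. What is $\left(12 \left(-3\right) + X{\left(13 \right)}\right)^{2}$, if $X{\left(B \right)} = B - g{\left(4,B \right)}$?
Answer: $822649$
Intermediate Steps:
$g{\left(K,k \right)} = K k \left(K + k\right)$ ($g{\left(K,k \right)} = K \left(K + k\right) k = K k \left(K + k\right)$)
$X{\left(B \right)} = B - 4 B \left(4 + B\right)$
$\left(12 \left(-3\right) + X{\left(13 \right)}\right)^{2} = \left(12 \left(-3\right) + 13 \left(-15 - 52\right)\right)^{2} = \left(-36 + 13 \left(-15 - 52\right)\right)^{2} = \left(-36 + 13 \left(-67\right)\right)^{2} = \left(-36 - 871\right)^{2} = \left(-907\right)^{2} = 822649$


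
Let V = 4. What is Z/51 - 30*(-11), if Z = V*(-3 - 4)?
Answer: 16802/51 ≈ 329.45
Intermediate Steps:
Z = -28 (Z = 4*(-3 - 4) = 4*(-7) = -28)
Z/51 - 30*(-11) = -28/51 - 30*(-11) = -28*1/51 + 330 = -28/51 + 330 = 16802/51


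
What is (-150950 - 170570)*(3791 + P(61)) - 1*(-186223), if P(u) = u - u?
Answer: -1218696097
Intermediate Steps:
P(u) = 0
(-150950 - 170570)*(3791 + P(61)) - 1*(-186223) = (-150950 - 170570)*(3791 + 0) - 1*(-186223) = -321520*3791 + 186223 = -1218882320 + 186223 = -1218696097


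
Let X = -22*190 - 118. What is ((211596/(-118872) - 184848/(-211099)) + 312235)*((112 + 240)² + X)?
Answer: 39047011130333707933/1045573347 ≈ 3.7345e+10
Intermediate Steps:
X = -4298 (X = -4180 - 118 = -4298)
((211596/(-118872) - 184848/(-211099)) + 312235)*((112 + 240)² + X) = ((211596/(-118872) - 184848/(-211099)) + 312235)*((112 + 240)² - 4298) = ((211596*(-1/118872) - 184848*(-1/211099)) + 312235)*(352² - 4298) = ((-17633/9906 + 184848/211099) + 312235)*(123904 - 4298) = (-1891204379/2091146694 + 312235)*119606 = (652927296796711/2091146694)*119606 = 39047011130333707933/1045573347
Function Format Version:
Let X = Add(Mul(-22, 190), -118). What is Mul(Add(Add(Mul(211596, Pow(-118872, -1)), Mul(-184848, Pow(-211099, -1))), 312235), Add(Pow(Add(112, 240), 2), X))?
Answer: Rational(39047011130333707933, 1045573347) ≈ 3.7345e+10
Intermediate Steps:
X = -4298 (X = Add(-4180, -118) = -4298)
Mul(Add(Add(Mul(211596, Pow(-118872, -1)), Mul(-184848, Pow(-211099, -1))), 312235), Add(Pow(Add(112, 240), 2), X)) = Mul(Add(Add(Mul(211596, Pow(-118872, -1)), Mul(-184848, Pow(-211099, -1))), 312235), Add(Pow(Add(112, 240), 2), -4298)) = Mul(Add(Add(Mul(211596, Rational(-1, 118872)), Mul(-184848, Rational(-1, 211099))), 312235), Add(Pow(352, 2), -4298)) = Mul(Add(Add(Rational(-17633, 9906), Rational(184848, 211099)), 312235), Add(123904, -4298)) = Mul(Add(Rational(-1891204379, 2091146694), 312235), 119606) = Mul(Rational(652927296796711, 2091146694), 119606) = Rational(39047011130333707933, 1045573347)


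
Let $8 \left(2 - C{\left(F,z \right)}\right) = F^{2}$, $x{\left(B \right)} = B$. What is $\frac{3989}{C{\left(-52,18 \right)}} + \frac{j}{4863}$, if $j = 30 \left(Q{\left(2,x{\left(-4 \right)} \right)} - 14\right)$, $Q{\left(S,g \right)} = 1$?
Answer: $- \frac{6509849}{544656} \approx -11.952$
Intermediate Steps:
$C{\left(F,z \right)} = 2 - \frac{F^{2}}{8}$
$j = -390$ ($j = 30 \left(1 - 14\right) = 30 \left(-13\right) = -390$)
$\frac{3989}{C{\left(-52,18 \right)}} + \frac{j}{4863} = \frac{3989}{2 - \frac{\left(-52\right)^{2}}{8}} - \frac{390}{4863} = \frac{3989}{2 - 338} - \frac{130}{1621} = \frac{3989}{-336} - \frac{130}{1621} = 3989 \left(- \frac{1}{336}\right) - \frac{130}{1621} = - \frac{3989}{336} - \frac{130}{1621} = - \frac{6509849}{544656}$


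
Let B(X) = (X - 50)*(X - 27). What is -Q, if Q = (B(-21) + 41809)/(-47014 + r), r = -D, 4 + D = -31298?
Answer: 45217/15712 ≈ 2.8779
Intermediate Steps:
D = -31302 (D = -4 - 31298 = -31302)
B(X) = (-50 + X)*(-27 + X)
r = 31302 (r = -1*(-31302) = 31302)
Q = -45217/15712 (Q = ((1350 + (-21)² - 77*(-21)) + 41809)/(-47014 + 31302) = ((1350 + 441 + 1617) + 41809)/(-15712) = (3408 + 41809)*(-1/15712) = 45217*(-1/15712) = -45217/15712 ≈ -2.8779)
-Q = -1*(-45217/15712) = 45217/15712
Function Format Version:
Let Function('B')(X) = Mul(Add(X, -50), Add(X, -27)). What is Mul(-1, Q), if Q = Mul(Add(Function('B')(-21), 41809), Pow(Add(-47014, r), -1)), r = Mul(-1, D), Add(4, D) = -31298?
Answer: Rational(45217, 15712) ≈ 2.8779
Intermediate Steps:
D = -31302 (D = Add(-4, -31298) = -31302)
Function('B')(X) = Mul(Add(-50, X), Add(-27, X))
r = 31302 (r = Mul(-1, -31302) = 31302)
Q = Rational(-45217, 15712) (Q = Mul(Add(Add(1350, Pow(-21, 2), Mul(-77, -21)), 41809), Pow(Add(-47014, 31302), -1)) = Mul(Add(Add(1350, 441, 1617), 41809), Pow(-15712, -1)) = Mul(Add(3408, 41809), Rational(-1, 15712)) = Mul(45217, Rational(-1, 15712)) = Rational(-45217, 15712) ≈ -2.8779)
Mul(-1, Q) = Mul(-1, Rational(-45217, 15712)) = Rational(45217, 15712)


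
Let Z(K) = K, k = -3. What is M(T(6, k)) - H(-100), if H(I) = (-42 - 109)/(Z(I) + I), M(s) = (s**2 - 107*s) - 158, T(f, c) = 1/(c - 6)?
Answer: -2379031/16200 ≈ -146.85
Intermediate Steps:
T(f, c) = 1/(-6 + c)
M(s) = -158 + s**2 - 107*s
H(I) = -151/(2*I) (H(I) = (-42 - 109)/(I + I) = -151*1/(2*I) = -151/(2*I))
M(T(6, k)) - H(-100) = (-158 + (1/(-6 - 3))**2 - 107/(-6 - 3)) - (-151)/(2*(-100)) = (-158 + (1/(-9))**2 - 107/(-9)) - (-151)*(-1)/(2*100) = (-158 + (-1/9)**2 - 107*(-1/9)) - 1*151/200 = (-158 + 1/81 + 107/9) - 151/200 = -11834/81 - 151/200 = -2379031/16200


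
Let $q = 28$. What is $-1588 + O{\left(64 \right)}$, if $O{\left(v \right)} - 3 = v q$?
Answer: $207$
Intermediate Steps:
$O{\left(v \right)} = 3 + 28 v$ ($O{\left(v \right)} = 3 + v 28 = 3 + 28 v$)
$-1588 + O{\left(64 \right)} = -1588 + \left(3 + 28 \cdot 64\right) = -1588 + \left(3 + 1792\right) = -1588 + 1795 = 207$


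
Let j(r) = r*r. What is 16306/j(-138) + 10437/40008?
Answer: 70927723/63492696 ≈ 1.1171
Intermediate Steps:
j(r) = r²
16306/j(-138) + 10437/40008 = 16306/((-138)²) + 10437/40008 = 16306/19044 + 10437*(1/40008) = 16306*(1/19044) + 3479/13336 = 8153/9522 + 3479/13336 = 70927723/63492696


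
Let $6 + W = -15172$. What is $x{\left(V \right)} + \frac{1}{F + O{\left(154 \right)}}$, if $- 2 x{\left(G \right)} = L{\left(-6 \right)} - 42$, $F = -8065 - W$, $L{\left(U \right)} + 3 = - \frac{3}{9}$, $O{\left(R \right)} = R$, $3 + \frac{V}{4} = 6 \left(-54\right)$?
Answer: $\frac{494159}{21801} \approx 22.667$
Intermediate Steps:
$W = -15178$ ($W = -6 - 15172 = -15178$)
$V = -1308$ ($V = -12 + 4 \cdot 6 \left(-54\right) = -12 + 4 \left(-324\right) = -12 - 1296 = -1308$)
$L{\left(U \right)} = - \frac{10}{3}$ ($L{\left(U \right)} = -3 - \frac{3}{9} = -3 - \frac{1}{3} = - \frac{10}{3}$)
$F = 7113$ ($F = -8065 - -15178 = -8065 + 15178 = 7113$)
$x{\left(G \right)} = \frac{68}{3}$ ($x{\left(G \right)} = - \frac{- \frac{10}{3} - 42}{2} = \left(- \frac{1}{2}\right) \left(- \frac{136}{3}\right) = \frac{68}{3}$)
$x{\left(V \right)} + \frac{1}{F + O{\left(154 \right)}} = \frac{68}{3} + \frac{1}{7113 + 154} = \frac{68}{3} + \frac{1}{7267} = \frac{494159}{21801}$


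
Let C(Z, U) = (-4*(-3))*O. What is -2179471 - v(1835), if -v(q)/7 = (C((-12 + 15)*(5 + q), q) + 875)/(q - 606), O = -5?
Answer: -2678564154/1229 ≈ -2.1795e+6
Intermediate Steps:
C(Z, U) = -60 (C(Z, U) = -4*(-3)*(-5) = 12*(-5) = -60)
v(q) = -5705/(-606 + q) (v(q) = -7*(-60 + 875)/(q - 606) = -5705/(-606 + q))
-2179471 - v(1835) = -2179471 - (-5705)/(-606 + 1835) = -2179471 - (-5705)/1229 = -2179471 - 1*(-5705/1229) = -2179471 + 5705/1229 = -2678564154/1229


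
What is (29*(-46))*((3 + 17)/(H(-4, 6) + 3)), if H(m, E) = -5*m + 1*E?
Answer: -920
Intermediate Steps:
H(m, E) = E - 5*m (H(m, E) = -5*m + E = E - 5*m)
(29*(-46))*((3 + 17)/(H(-4, 6) + 3)) = (29*(-46))*((3 + 17)/((6 - 5*(-4)) + 3)) = -26680/((6 + 20) + 3) = -26680/(26 + 3) = -26680/29 = -1334*20/29 = -920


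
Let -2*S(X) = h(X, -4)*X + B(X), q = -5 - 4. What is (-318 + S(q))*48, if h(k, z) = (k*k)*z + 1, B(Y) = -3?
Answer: -84960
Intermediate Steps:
q = -9
h(k, z) = 1 + z*k**2 (h(k, z) = k**2*z + 1 = z*k**2 + 1 = 1 + z*k**2)
S(X) = 3/2 - X*(1 - 4*X**2)/2 (S(X) = -((1 - 4*X**2)*X - 3)/2 = -(X*(1 - 4*X**2) - 3)/2 = -(-3 + X*(1 - 4*X**2))/2 = 3/2 - X*(1 - 4*X**2)/2)
(-318 + S(q))*48 = (-318 + (3/2 + 2*(-9)**3 - 1/2*(-9)))*48 = (-318 + (3/2 + 2*(-729) + 9/2))*48 = (-318 + (3/2 - 1458 + 9/2))*48 = (-318 - 1452)*48 = -1770*48 = -84960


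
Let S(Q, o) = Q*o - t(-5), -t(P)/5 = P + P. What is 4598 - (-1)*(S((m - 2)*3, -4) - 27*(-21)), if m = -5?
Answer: 5199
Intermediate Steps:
t(P) = -10*P (t(P) = -5*(P + P) = -10*P)
S(Q, o) = -50 + Q*o (S(Q, o) = Q*o - (-10)*(-5) = Q*o - 1*50 = Q*o - 50 = -50 + Q*o)
4598 - (-1)*(S((m - 2)*3, -4) - 27*(-21)) = 4598 - (-1)*((-50 + ((-5 - 2)*3)*(-4)) - 27*(-21)) = 4598 - (-1)*((-50 - 7*3*(-4)) + 567) = 4598 - (-1)*((-50 - 21*(-4)) + 567) = 4598 - (-1)*((-50 + 84) + 567) = 4598 - (-1)*(34 + 567) = 4598 - (-1)*601 = 4598 - 1*(-601) = 4598 + 601 = 5199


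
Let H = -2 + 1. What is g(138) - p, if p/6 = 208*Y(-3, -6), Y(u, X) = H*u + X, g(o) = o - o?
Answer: 3744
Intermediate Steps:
H = -1
g(o) = 0
Y(u, X) = X - u (Y(u, X) = -u + X = X - u)
p = -3744 (p = 6*(208*(-6 - 1*(-3))) = 6*(208*(-6 + 3)) = 6*(208*(-3)) = 6*(-624) = -3744)
g(138) - p = 0 - 1*(-3744) = 0 + 3744 = 3744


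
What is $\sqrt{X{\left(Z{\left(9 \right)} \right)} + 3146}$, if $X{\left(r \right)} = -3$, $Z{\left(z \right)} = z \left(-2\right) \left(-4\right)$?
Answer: $\sqrt{3143} \approx 56.062$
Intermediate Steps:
$Z{\left(z \right)} = 8 z$ ($Z{\left(z \right)} = - 2 z \left(-4\right) = 8 z$)
$\sqrt{X{\left(Z{\left(9 \right)} \right)} + 3146} = \sqrt{-3 + 3146} = \sqrt{3143}$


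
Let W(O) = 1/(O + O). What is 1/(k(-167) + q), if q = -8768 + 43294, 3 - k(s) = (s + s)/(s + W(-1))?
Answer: 335/11566547 ≈ 2.8963e-5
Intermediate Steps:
W(O) = 1/(2*O)
k(s) = 3 - 2*s/(-1/2 + s) (k(s) = 3 - (s + s)/(s + (1/2)/(-1)) = 3 - 2*s/(s + (1/2)*(-1)) = 3 - 2*s/(s - 1/2) = 3 - 2*s/(-1/2 + s))
q = 34526
1/(k(-167) + q) = 1/((-3 + 2*(-167))/(-1 + 2*(-167)) + 34526) = 1/((-3 - 334)/(-1 - 334) + 34526) = 1/(-337/(-335) + 34526) = 1/(-1/335*(-337) + 34526) = 1/(337/335 + 34526) = 1/(11566547/335) = 335/11566547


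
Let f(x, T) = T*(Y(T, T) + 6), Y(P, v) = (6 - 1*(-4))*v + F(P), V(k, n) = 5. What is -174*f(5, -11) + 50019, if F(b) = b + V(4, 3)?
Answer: -160521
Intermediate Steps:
F(b) = 5 + b (F(b) = b + 5 = 5 + b)
Y(P, v) = 5 + P + 10*v (Y(P, v) = (6 - 1*(-4))*v + (5 + P) = (6 + 4)*v + (5 + P) = 10*v + (5 + P) = 5 + P + 10*v)
f(x, T) = T*(11 + 11*T) (f(x, T) = T*((5 + T + 10*T) + 6) = T*((5 + 11*T) + 6) = T*(11 + 11*T))
-174*f(5, -11) + 50019 = -1914*(-11)*(1 - 11) + 50019 = -1914*(-11)*(-10) + 50019 = -174*1210 + 50019 = -210540 + 50019 = -160521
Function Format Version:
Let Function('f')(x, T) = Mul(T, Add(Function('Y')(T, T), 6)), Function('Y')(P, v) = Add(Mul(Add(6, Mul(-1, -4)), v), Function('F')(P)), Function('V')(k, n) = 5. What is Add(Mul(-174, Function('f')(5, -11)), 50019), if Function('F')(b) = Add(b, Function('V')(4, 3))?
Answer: -160521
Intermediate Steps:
Function('F')(b) = Add(5, b) (Function('F')(b) = Add(b, 5) = Add(5, b))
Function('Y')(P, v) = Add(5, P, Mul(10, v)) (Function('Y')(P, v) = Add(Mul(Add(6, Mul(-1, -4)), v), Add(5, P)) = Add(Mul(Add(6, 4), v), Add(5, P)) = Add(Mul(10, v), Add(5, P)) = Add(5, P, Mul(10, v)))
Function('f')(x, T) = Mul(T, Add(11, Mul(11, T))) (Function('f')(x, T) = Mul(T, Add(Add(5, T, Mul(10, T)), 6)) = Mul(T, Add(Add(5, Mul(11, T)), 6)) = Mul(T, Add(11, Mul(11, T))))
Add(Mul(-174, Function('f')(5, -11)), 50019) = Add(Mul(-174, Mul(11, -11, Add(1, -11))), 50019) = Add(Mul(-174, Mul(11, -11, -10)), 50019) = Add(Mul(-174, 1210), 50019) = Add(-210540, 50019) = -160521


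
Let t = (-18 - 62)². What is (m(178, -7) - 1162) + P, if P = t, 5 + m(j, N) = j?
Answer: 5411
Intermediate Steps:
m(j, N) = -5 + j
t = 6400 (t = (-80)² = 6400)
P = 6400
(m(178, -7) - 1162) + P = ((-5 + 178) - 1162) + 6400 = (173 - 1162) + 6400 = -989 + 6400 = 5411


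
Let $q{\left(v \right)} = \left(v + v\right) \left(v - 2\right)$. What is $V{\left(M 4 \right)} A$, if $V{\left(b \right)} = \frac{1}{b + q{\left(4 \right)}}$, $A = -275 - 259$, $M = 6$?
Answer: $- \frac{267}{20} \approx -13.35$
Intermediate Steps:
$q{\left(v \right)} = 2 v \left(-2 + v\right)$
$A = -534$ ($A = -275 - 259 = -534$)
$V{\left(b \right)} = \frac{1}{16 + b}$ ($V{\left(b \right)} = \frac{1}{b + 2 \cdot 4 \left(-2 + 4\right)} = \frac{1}{b + 2 \cdot 4 \cdot 2} = \frac{1}{b + 16} = \frac{1}{16 + b}$)
$V{\left(M 4 \right)} A = \frac{1}{16 + 6 \cdot 4} \left(-534\right) = \frac{1}{16 + 24} \left(-534\right) = \frac{1}{40} \left(-534\right) = - \frac{267}{20}$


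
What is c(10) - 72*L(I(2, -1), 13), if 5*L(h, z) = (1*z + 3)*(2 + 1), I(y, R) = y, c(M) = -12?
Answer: -3516/5 ≈ -703.20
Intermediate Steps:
L(h, z) = 9/5 + 3*z/5 (L(h, z) = ((1*z + 3)*(2 + 1))/5 = ((z + 3)*3)/5 = ((3 + z)*3)/5 = (9 + 3*z)/5 = 9/5 + 3*z/5)
c(10) - 72*L(I(2, -1), 13) = -12 - 72*(9/5 + (⅗)*13) = -12 - 72*(9/5 + 39/5) = -12 - 72*48/5 = -12 - 3456/5 = -3516/5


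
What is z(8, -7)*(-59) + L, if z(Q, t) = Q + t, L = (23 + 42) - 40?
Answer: -34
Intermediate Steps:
L = 25 (L = 65 - 40 = 25)
z(8, -7)*(-59) + L = (8 - 7)*(-59) + 25 = 1*(-59) + 25 = -59 + 25 = -34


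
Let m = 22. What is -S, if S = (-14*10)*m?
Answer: 3080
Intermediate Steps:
S = -3080 (S = -14*10*22 = -140*22 = -3080)
-S = -1*(-3080) = 3080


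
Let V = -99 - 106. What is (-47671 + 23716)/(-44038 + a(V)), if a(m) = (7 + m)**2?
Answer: 23955/4834 ≈ 4.9555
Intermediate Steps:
V = -205
(-47671 + 23716)/(-44038 + a(V)) = (-47671 + 23716)/(-44038 + (7 - 205)**2) = -23955/(-44038 + (-198)**2) = -23955/(-44038 + 39204) = -23955/(-4834) = -23955*(-1/4834) = 23955/4834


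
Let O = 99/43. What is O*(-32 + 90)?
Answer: 5742/43 ≈ 133.53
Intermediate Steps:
O = 99/43 (O = 99*(1/43) = 99/43 ≈ 2.3023)
O*(-32 + 90) = 99*(-32 + 90)/43 = (99/43)*58 = 5742/43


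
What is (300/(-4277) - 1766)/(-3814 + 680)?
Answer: 3776741/6702059 ≈ 0.56352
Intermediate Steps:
(300/(-4277) - 1766)/(-3814 + 680) = (300*(-1/4277) - 1766)/(-3134) = (-300/4277 - 1766)*(-1/3134) = -7553482/4277*(-1/3134) = 3776741/6702059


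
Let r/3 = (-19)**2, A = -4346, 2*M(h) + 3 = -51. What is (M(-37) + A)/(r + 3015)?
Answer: -4373/4098 ≈ -1.0671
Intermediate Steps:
M(h) = -27 (M(h) = -3/2 + (1/2)*(-51) = -3/2 - 51/2 = -27)
r = 1083 (r = 3*(-19)**2 = 3*361 = 1083)
(M(-37) + A)/(r + 3015) = (-27 - 4346)/(1083 + 3015) = -4373/4098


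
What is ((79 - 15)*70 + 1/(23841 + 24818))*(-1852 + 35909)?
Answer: 7424164476297/48659 ≈ 1.5258e+8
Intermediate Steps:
((79 - 15)*70 + 1/(23841 + 24818))*(-1852 + 35909) = (64*70 + 1/48659)*34057 = (4480 + 1/48659)*34057 = (217992321/48659)*34057 = 7424164476297/48659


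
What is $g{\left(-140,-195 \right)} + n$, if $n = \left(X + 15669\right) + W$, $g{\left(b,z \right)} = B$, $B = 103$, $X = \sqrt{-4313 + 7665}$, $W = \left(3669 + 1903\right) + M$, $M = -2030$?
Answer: $19314 + 2 \sqrt{838} \approx 19372.0$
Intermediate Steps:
$W = 3542$ ($W = \left(3669 + 1903\right) - 2030 = 5572 - 2030 = 3542$)
$X = 2 \sqrt{838}$ ($X = \sqrt{3352} = 2 \sqrt{838} \approx 57.896$)
$g{\left(b,z \right)} = 103$
$n = 19211 + 2 \sqrt{838}$ ($n = \left(2 \sqrt{838} + 15669\right) + 3542 = \left(15669 + 2 \sqrt{838}\right) + 3542 = 19211 + 2 \sqrt{838} \approx 19269.0$)
$g{\left(-140,-195 \right)} + n = 103 + \left(19211 + 2 \sqrt{838}\right) = 19314 + 2 \sqrt{838}$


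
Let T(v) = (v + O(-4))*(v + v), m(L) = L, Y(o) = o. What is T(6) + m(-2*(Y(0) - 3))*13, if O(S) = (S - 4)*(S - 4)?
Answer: 918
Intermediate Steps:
O(S) = (-4 + S)² (O(S) = (-4 + S)*(-4 + S) = (-4 + S)²)
T(v) = 2*v*(64 + v) (T(v) = (v + (-4 - 4)²)*(v + v) = (v + (-8)²)*(2*v) = (v + 64)*(2*v) = (64 + v)*(2*v) = 2*v*(64 + v))
T(6) + m(-2*(Y(0) - 3))*13 = 2*6*(64 + 6) - 2*(0 - 3)*13 = 2*6*70 - 2*(-3)*13 = 840 + 6*13 = 840 + 78 = 918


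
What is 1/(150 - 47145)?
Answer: -1/46995 ≈ -2.1279e-5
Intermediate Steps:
1/(150 - 47145) = 1/(-46995) = -1/46995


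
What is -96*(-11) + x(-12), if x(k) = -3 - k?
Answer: 1065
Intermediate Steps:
-96*(-11) + x(-12) = -96*(-11) + (-3 - 1*(-12)) = 1056 + (-3 + 12) = 1056 + 9 = 1065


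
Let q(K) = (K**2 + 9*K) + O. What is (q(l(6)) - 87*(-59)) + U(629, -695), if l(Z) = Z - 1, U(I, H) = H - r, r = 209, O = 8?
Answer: 4307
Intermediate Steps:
U(I, H) = -209 + H (U(I, H) = H - 1*209 = H - 209 = -209 + H)
l(Z) = -1 + Z
q(K) = 8 + K**2 + 9*K (q(K) = (K**2 + 9*K) + 8 = 8 + K**2 + 9*K)
(q(l(6)) - 87*(-59)) + U(629, -695) = ((8 + (-1 + 6)**2 + 9*(-1 + 6)) - 87*(-59)) + (-209 - 695) = ((8 + 5**2 + 9*5) + 5133) - 904 = ((8 + 25 + 45) + 5133) - 904 = (78 + 5133) - 904 = 5211 - 904 = 4307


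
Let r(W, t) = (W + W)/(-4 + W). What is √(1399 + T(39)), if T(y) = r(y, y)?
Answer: √1716505/35 ≈ 37.433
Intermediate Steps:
r(W, t) = 2*W/(-4 + W) (r(W, t) = (2*W)/(-4 + W) = 2*W/(-4 + W))
T(y) = 2*y/(-4 + y)
√(1399 + T(39)) = √(1399 + 2*39/(-4 + 39)) = √(1399 + 2*39/35) = √(1399 + 2*39*(1/35)) = √(1399 + 78/35) = √(49043/35) = √1716505/35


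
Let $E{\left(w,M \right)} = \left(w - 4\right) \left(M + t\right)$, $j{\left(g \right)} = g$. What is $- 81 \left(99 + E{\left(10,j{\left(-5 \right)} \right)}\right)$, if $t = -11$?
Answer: $-243$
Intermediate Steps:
$E{\left(w,M \right)} = \left(-11 + M\right) \left(-4 + w\right)$ ($E{\left(w,M \right)} = \left(w - 4\right) \left(M - 11\right) = \left(-4 + w\right) \left(-11 + M\right) = \left(-11 + M\right) \left(-4 + w\right)$)
$- 81 \left(99 + E{\left(10,j{\left(-5 \right)} \right)}\right) = - 81 \left(99 - 96\right) = \left(-81\right) 3 = -243$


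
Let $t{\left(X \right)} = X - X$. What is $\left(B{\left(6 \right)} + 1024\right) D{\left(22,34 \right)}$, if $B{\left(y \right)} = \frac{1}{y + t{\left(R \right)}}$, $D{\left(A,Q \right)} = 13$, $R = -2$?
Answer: $\frac{79885}{6} \approx 13314.0$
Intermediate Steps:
$t{\left(X \right)} = 0$
$B{\left(y \right)} = \frac{1}{y}$ ($B{\left(y \right)} = \frac{1}{y + 0} = \frac{1}{y}$)
$\left(B{\left(6 \right)} + 1024\right) D{\left(22,34 \right)} = \left(\frac{1}{6} + 1024\right) 13 = \frac{6145}{6} \cdot 13 = \frac{79885}{6}$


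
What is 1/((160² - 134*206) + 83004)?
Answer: 1/81000 ≈ 1.2346e-5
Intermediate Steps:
1/((160² - 134*206) + 83004) = 1/((25600 - 1*27604) + 83004) = 1/((25600 - 27604) + 83004) = 1/(-2004 + 83004) = 1/81000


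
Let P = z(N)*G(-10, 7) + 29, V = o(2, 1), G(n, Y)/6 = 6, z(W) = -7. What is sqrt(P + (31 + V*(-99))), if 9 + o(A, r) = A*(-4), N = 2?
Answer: sqrt(1491) ≈ 38.613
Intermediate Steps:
o(A, r) = -9 - 4*A (o(A, r) = -9 + A*(-4) = -9 - 4*A)
G(n, Y) = 36 (G(n, Y) = 6*6 = 36)
V = -17 (V = -9 - 4*2 = -9 - 8 = -17)
P = -223 (P = -7*36 + 29 = -252 + 29 = -223)
sqrt(P + (31 + V*(-99))) = sqrt(-223 + (31 - 17*(-99))) = sqrt(-223 + (31 + 1683)) = sqrt(-223 + 1714) = sqrt(1491)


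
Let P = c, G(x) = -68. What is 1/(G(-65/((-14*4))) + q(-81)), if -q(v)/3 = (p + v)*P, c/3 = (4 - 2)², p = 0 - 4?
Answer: 1/2992 ≈ 0.00033422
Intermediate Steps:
p = -4
c = 12 (c = 3*(4 - 2)² = 3*2² = 3*4 = 12)
P = 12
q(v) = 144 - 36*v (q(v) = -3*(-4 + v)*12 = -3*(-48 + 12*v) = 144 - 36*v)
1/(G(-65/((-14*4))) + q(-81)) = 1/(-68 + (144 - 36*(-81))) = 1/(-68 + (144 + 2916)) = 1/(-68 + 3060) = 1/2992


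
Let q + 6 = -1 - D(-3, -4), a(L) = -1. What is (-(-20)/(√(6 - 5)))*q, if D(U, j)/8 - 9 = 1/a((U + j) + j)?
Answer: -1420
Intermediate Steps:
D(U, j) = 64 (D(U, j) = 72 + 8/(-1) = 72 + 8*(-1) = 72 - 8 = 64)
q = -71 (q = -6 + (-1 - 1*64) = -6 + (-1 - 64) = -6 - 65 = -71)
(-(-20)/(√(6 - 5)))*q = -(-20)/(√(6 - 5))*(-71) = -(-20)/(√1)*(-71) = -(-20)/1*(-71) = -(-20)*(-71) = -10*(-2)*(-71) = 20*(-71) = -1420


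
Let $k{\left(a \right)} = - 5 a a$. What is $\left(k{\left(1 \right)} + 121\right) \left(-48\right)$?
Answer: $-5568$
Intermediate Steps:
$k{\left(a \right)} = - 5 a^{2}$
$\left(k{\left(1 \right)} + 121\right) \left(-48\right) = \left(- 5 \cdot 1^{2} + 121\right) \left(-48\right) = \left(\left(-5\right) 1 + 121\right) \left(-48\right) = \left(-5 + 121\right) \left(-48\right) = 116 \left(-48\right) = -5568$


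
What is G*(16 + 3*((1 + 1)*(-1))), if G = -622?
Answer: -6220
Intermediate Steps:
G*(16 + 3*((1 + 1)*(-1))) = -622*(16 + 3*((1 + 1)*(-1))) = -622*(16 + 3*(2*(-1))) = -622*(16 + 3*(-2)) = -622*(16 - 6) = -622*10 = -6220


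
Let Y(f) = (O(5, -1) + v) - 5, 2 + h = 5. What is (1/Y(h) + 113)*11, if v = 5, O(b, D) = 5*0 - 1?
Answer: 1232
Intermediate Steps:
O(b, D) = -1 (O(b, D) = 0 - 1 = -1)
h = 3 (h = -2 + 5 = 3)
Y(f) = -1 (Y(f) = (-1 + 5) - 5 = 4 - 5 = -1)
(1/Y(h) + 113)*11 = (1/(-1) + 113)*11 = (-1 + 113)*11 = 112*11 = 1232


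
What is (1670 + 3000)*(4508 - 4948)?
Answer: -2054800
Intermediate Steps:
(1670 + 3000)*(4508 - 4948) = 4670*(-440) = -2054800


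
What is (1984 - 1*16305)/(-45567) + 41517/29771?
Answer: 331165090/193796451 ≈ 1.7088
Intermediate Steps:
(1984 - 1*16305)/(-45567) + 41517/29771 = (1984 - 16305)*(-1/45567) + 41517*(1/29771) = -14321*(-1/45567) + 5931/4253 = 14321/45567 + 5931/4253 = 331165090/193796451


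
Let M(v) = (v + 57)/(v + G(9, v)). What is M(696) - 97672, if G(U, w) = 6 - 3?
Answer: -22757325/233 ≈ -97671.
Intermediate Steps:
G(U, w) = 3
M(v) = (57 + v)/(3 + v) (M(v) = (v + 57)/(v + 3) = (57 + v)/(3 + v))
M(696) - 97672 = (57 + 696)/(3 + 696) - 97672 = 753/699 - 97672 = (1/699)*753 - 97672 = 251/233 - 97672 = -22757325/233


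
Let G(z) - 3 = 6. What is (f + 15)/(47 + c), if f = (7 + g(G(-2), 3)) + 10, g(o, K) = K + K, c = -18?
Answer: 38/29 ≈ 1.3103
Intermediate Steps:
G(z) = 9 (G(z) = 3 + 6 = 9)
g(o, K) = 2*K
f = 23 (f = (7 + 2*3) + 10 = (7 + 6) + 10 = 13 + 10 = 23)
(f + 15)/(47 + c) = (23 + 15)/(47 - 18) = 38/29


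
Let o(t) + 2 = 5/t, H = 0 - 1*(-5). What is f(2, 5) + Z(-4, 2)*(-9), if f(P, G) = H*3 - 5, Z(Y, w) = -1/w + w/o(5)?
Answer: 65/2 ≈ 32.500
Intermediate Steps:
H = 5 (H = 0 + 5 = 5)
o(t) = -2 + 5/t
Z(Y, w) = -w - 1/w (Z(Y, w) = -1/w + w/(-2 + 5/5) = -1/w + w/(-2 + 5*(⅕)) = -1/w + w/(-2 + 1) = -1/w + w/(-1) = -1/w + w*(-1) = -1/w - w = -w - 1/w)
f(P, G) = 10 (f(P, G) = 5*3 - 5 = 15 - 5 = 10)
f(2, 5) + Z(-4, 2)*(-9) = 10 + (-1*2 - 1/2)*(-9) = 10 + (-2 - 1*½)*(-9) = 10 + (-2 - ½)*(-9) = 10 - 5/2*(-9) = 10 + 45/2 = 65/2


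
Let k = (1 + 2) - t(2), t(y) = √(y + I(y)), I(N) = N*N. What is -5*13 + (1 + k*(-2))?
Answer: -70 + 2*√6 ≈ -65.101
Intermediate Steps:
I(N) = N²
t(y) = √(y + y²)
k = 3 - √6 (k = (1 + 2) - √(2*(1 + 2)) = 3 - √(2*3) = 3 - √6 ≈ 0.55051)
-5*13 + (1 + k*(-2)) = -5*13 + (1 + (3 - √6)*(-2)) = -65 + (1 + (-6 + 2*√6)) = -65 + (-5 + 2*√6) = -70 + 2*√6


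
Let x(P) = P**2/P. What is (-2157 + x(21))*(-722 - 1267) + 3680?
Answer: 4252184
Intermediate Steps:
x(P) = P
(-2157 + x(21))*(-722 - 1267) + 3680 = (-2157 + 21)*(-722 - 1267) + 3680 = -2136*(-1989) + 3680 = 4248504 + 3680 = 4252184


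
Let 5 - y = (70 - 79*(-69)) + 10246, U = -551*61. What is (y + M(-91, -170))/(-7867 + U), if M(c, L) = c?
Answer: 15853/41478 ≈ 0.38220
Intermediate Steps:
U = -33611
y = -15762 (y = 5 - ((70 - 79*(-69)) + 10246) = 5 - ((70 + 5451) + 10246) = 5 - (5521 + 10246) = 5 - 1*15767 = 5 - 15767 = -15762)
(y + M(-91, -170))/(-7867 + U) = (-15762 - 91)/(-7867 - 33611) = -15853/(-41478) = -15853*(-1/41478) = 15853/41478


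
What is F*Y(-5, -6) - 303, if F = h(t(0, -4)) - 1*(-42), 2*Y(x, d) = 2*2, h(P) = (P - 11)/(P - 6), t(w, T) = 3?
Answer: -641/3 ≈ -213.67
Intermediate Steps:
h(P) = (-11 + P)/(-6 + P)
Y(x, d) = 2 (Y(x, d) = (2*2)/2 = (1/2)*4 = 2)
F = 134/3 (F = (-11 + 3)/(-6 + 3) - 1*(-42) = -8/(-3) + 42 = -1/3*(-8) + 42 = 8/3 + 42 = 134/3 ≈ 44.667)
F*Y(-5, -6) - 303 = (134/3)*2 - 303 = 268/3 - 303 = -641/3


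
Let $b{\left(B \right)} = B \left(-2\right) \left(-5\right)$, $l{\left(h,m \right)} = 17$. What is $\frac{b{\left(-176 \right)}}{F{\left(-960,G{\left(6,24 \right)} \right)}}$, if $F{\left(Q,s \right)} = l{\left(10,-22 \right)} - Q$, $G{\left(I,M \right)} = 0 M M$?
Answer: $- \frac{1760}{977} \approx -1.8014$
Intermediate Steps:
$G{\left(I,M \right)} = 0$ ($G{\left(I,M \right)} = 0 M = 0$)
$F{\left(Q,s \right)} = 17 - Q$
$b{\left(B \right)} = 10 B$ ($b{\left(B \right)} = - 2 B \left(-5\right) = 10 B$)
$\frac{b{\left(-176 \right)}}{F{\left(-960,G{\left(6,24 \right)} \right)}} = \frac{10 \left(-176\right)}{17 - -960} = - \frac{1760}{17 + 960} = - \frac{1760}{977}$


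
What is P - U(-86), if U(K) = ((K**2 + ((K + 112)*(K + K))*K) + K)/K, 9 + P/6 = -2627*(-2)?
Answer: 36027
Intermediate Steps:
P = 31470 (P = -54 + 6*(-2627*(-2)) = -54 + 6*5254 = -54 + 31524 = 31470)
U(K) = (K + K**2 + 2*K**2*(112 + K))/K (U(K) = ((K**2 + ((112 + K)*(2*K))*K) + K)/K = ((K**2 + (2*K*(112 + K))*K) + K)/K = ((K**2 + 2*K**2*(112 + K)) + K)/K = (K + K**2 + 2*K**2*(112 + K))/K)
P - U(-86) = 31470 - (1 + 2*(-86)**2 + 225*(-86)) = 31470 - (1 + 2*7396 - 19350) = 31470 - (1 + 14792 - 19350) = 31470 - 1*(-4557) = 31470 + 4557 = 36027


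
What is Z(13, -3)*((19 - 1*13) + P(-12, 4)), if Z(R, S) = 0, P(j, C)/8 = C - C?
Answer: 0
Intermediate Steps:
P(j, C) = 0 (P(j, C) = 8*(C - C) = 8*0 = 0)
Z(13, -3)*((19 - 1*13) + P(-12, 4)) = 0*((19 - 1*13) + 0) = 0*((19 - 13) + 0) = 0*(6 + 0) = 0*6 = 0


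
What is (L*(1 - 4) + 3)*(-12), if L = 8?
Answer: 252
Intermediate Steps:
(L*(1 - 4) + 3)*(-12) = (8*(1 - 4) + 3)*(-12) = (8*(-3) + 3)*(-12) = (-24 + 3)*(-12) = -21*(-12) = 252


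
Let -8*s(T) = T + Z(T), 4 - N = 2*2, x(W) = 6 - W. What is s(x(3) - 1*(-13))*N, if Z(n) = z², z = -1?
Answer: 0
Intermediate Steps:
N = 0 (N = 4 - 2*2 = 4 - 1*4 = 4 - 4 = 0)
Z(n) = 1 (Z(n) = (-1)² = 1)
s(T) = -⅛ - T/8 (s(T) = -(T + 1)/8 = -(1 + T)/8 = -⅛ - T/8)
s(x(3) - 1*(-13))*N = (-⅛ - ((6 - 1*3) - 1*(-13))/8)*0 = (-⅛ - ((6 - 3) + 13)/8)*0 = (-⅛ - (3 + 13)/8)*0 = (-⅛ - ⅛*16)*0 = (-⅛ - 2)*0 = -17/8*0 = 0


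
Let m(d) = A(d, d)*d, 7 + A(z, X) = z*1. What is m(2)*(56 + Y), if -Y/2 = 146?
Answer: 2360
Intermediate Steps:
Y = -292 (Y = -2*146 = -292)
A(z, X) = -7 + z (A(z, X) = -7 + z*1 = -7 + z)
m(d) = d*(-7 + d) (m(d) = (-7 + d)*d = d*(-7 + d))
m(2)*(56 + Y) = (2*(-7 + 2))*(56 - 292) = (2*(-5))*(-236) = -10*(-236) = 2360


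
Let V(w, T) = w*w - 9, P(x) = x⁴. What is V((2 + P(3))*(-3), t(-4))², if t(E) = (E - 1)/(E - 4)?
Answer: 3843008064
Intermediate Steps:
t(E) = (-1 + E)/(-4 + E)
V(w, T) = -9 + w² (V(w, T) = w² - 9 = -9 + w²)
V((2 + P(3))*(-3), t(-4))² = (-9 + ((2 + 3⁴)*(-3))²)² = (-9 + ((2 + 81)*(-3))²)² = (-9 + (83*(-3))²)² = (-9 + (-249)²)² = (-9 + 62001)² = 61992² = 3843008064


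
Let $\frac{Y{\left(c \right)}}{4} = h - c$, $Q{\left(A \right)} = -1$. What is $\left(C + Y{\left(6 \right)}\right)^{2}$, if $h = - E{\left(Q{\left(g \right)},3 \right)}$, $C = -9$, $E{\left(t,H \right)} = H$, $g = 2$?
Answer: $2025$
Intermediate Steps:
$h = -3$ ($h = \left(-1\right) 3 = -3$)
$Y{\left(c \right)} = -12 - 4 c$ ($Y{\left(c \right)} = 4 \left(-3 - c\right) = -12 - 4 c$)
$\left(C + Y{\left(6 \right)}\right)^{2} = \left(-9 - 36\right)^{2} = \left(-45\right)^{2} = 2025$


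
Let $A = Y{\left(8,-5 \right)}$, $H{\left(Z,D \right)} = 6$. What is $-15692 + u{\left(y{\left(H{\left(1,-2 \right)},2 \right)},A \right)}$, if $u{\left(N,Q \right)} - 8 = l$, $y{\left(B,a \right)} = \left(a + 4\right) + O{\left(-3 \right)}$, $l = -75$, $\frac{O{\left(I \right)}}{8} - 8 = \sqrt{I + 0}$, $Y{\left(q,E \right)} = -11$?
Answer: $-15759$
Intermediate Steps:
$O{\left(I \right)} = 64 + 8 \sqrt{I}$ ($O{\left(I \right)} = 64 + 8 \sqrt{I + 0} = 64 + 8 \sqrt{I}$)
$A = -11$
$y{\left(B,a \right)} = 68 + a + 8 i \sqrt{3}$ ($y{\left(B,a \right)} = \left(a + 4\right) + \left(64 + 8 \sqrt{-3}\right) = \left(4 + a\right) + \left(64 + 8 i \sqrt{3}\right) = 68 + a + 8 i \sqrt{3}$)
$u{\left(N,Q \right)} = -67$ ($u{\left(N,Q \right)} = 8 - 75 = -67$)
$-15692 + u{\left(y{\left(H{\left(1,-2 \right)},2 \right)},A \right)} = -15692 - 67 = -15759$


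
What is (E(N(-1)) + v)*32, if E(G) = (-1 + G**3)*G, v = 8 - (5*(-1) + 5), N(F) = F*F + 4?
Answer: 20096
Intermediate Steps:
N(F) = 4 + F**2 (N(F) = F**2 + 4 = 4 + F**2)
v = 8 (v = 8 - (-5 + 5) = 8 - 1*0 = 8 + 0 = 8)
E(G) = G*(-1 + G**3)
(E(N(-1)) + v)*32 = (((4 + (-1)**2)**4 - (4 + (-1)**2)) + 8)*32 = (((4 + 1)**4 - (4 + 1)) + 8)*32 = ((5**4 - 1*5) + 8)*32 = ((625 - 5) + 8)*32 = (620 + 8)*32 = 628*32 = 20096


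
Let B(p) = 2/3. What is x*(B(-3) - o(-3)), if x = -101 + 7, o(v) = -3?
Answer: -1034/3 ≈ -344.67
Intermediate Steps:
B(p) = ⅔ (B(p) = 2*(⅓) = ⅔)
x = -94
x*(B(-3) - o(-3)) = -94*(⅔ - 1*(-3)) = -94*(⅔ + 3) = -94*11/3 = -1034/3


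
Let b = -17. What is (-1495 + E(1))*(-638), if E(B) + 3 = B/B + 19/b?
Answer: 16248584/17 ≈ 9.5580e+5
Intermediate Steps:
E(B) = -53/17 (E(B) = -3 + (B/B + 19/(-17)) = -3 + (1 + 19*(-1/17)) = -3 + (1 - 19/17) = -3 - 2/17 = -53/17)
(-1495 + E(1))*(-638) = (-1495 - 53/17)*(-638) = -25468/17*(-638) = 16248584/17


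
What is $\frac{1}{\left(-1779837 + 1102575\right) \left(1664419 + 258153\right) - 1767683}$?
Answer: $- \frac{1}{1302086725547} \approx -7.68 \cdot 10^{-13}$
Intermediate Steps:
$\frac{1}{\left(-1779837 + 1102575\right) \left(1664419 + 258153\right) - 1767683} = \frac{1}{\left(-677262\right) 1922572 - 1767683} = \frac{1}{-1302084957864 - 1767683} = \frac{1}{-1302086725547} = - \frac{1}{1302086725547}$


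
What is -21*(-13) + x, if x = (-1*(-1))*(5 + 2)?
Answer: 280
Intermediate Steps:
x = 7 (x = 1*7 = 7)
-21*(-13) + x = -21*(-13) + 7 = 273 + 7 = 280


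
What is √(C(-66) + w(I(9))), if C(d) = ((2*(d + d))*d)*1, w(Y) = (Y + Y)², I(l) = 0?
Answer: 132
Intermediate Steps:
w(Y) = 4*Y² (w(Y) = (2*Y)² = 4*Y²)
C(d) = 4*d² (C(d) = ((2*(2*d))*d)*1 = ((4*d)*d)*1 = (4*d²)*1 = 4*d²)
√(C(-66) + w(I(9))) = √(4*(-66)² + 4*0²) = √(4*4356 + 4*0) = √(17424 + 0) = √17424 = 132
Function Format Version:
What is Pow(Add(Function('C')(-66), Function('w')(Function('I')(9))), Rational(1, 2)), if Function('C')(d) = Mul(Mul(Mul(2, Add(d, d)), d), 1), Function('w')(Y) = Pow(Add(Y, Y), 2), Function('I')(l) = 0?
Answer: 132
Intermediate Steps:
Function('w')(Y) = Mul(4, Pow(Y, 2)) (Function('w')(Y) = Pow(Mul(2, Y), 2) = Mul(4, Pow(Y, 2)))
Function('C')(d) = Mul(4, Pow(d, 2)) (Function('C')(d) = Mul(Mul(Mul(2, Mul(2, d)), d), 1) = Mul(Mul(Mul(4, d), d), 1) = Mul(Mul(4, Pow(d, 2)), 1) = Mul(4, Pow(d, 2)))
Pow(Add(Function('C')(-66), Function('w')(Function('I')(9))), Rational(1, 2)) = Pow(Add(Mul(4, Pow(-66, 2)), Mul(4, Pow(0, 2))), Rational(1, 2)) = Pow(Add(Mul(4, 4356), Mul(4, 0)), Rational(1, 2)) = Pow(Add(17424, 0), Rational(1, 2)) = Pow(17424, Rational(1, 2)) = 132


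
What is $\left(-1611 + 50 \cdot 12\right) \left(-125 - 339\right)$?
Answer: $469104$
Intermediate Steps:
$\left(-1611 + 50 \cdot 12\right) \left(-125 - 339\right) = \left(-1611 + 600\right) \left(-464\right) = \left(-1011\right) \left(-464\right) = 469104$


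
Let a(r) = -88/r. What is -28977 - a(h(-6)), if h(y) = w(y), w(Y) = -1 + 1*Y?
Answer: -202927/7 ≈ -28990.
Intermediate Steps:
w(Y) = -1 + Y
h(y) = -1 + y
-28977 - a(h(-6)) = -28977 - (-88)/(-1 - 6) = -28977 - (-88)/(-7) = -28977 - (-88)*(-1)/7 = -28977 - 1*88/7 = -28977 - 88/7 = -202927/7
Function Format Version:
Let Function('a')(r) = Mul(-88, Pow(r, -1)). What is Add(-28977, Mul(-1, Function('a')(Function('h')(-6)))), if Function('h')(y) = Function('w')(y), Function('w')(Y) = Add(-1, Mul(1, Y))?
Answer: Rational(-202927, 7) ≈ -28990.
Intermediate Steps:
Function('w')(Y) = Add(-1, Y)
Function('h')(y) = Add(-1, y)
Add(-28977, Mul(-1, Function('a')(Function('h')(-6)))) = Add(-28977, Mul(-1, Mul(-88, Pow(Add(-1, -6), -1)))) = Add(-28977, Mul(-1, Mul(-88, Pow(-7, -1)))) = Add(-28977, Mul(-1, Mul(-88, Rational(-1, 7)))) = Add(-28977, Mul(-1, Rational(88, 7))) = Add(-28977, Rational(-88, 7)) = Rational(-202927, 7)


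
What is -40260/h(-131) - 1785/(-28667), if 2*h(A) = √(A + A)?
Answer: 1785/28667 + 40260*I*√262/131 ≈ 0.062267 + 4974.5*I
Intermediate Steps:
h(A) = √2*√A/2 (h(A) = √(A + A)/2 = √(2*A)/2 = (√2*√A)/2 = √2*√A/2)
-40260/h(-131) - 1785/(-28667) = -40260*(-I*√262/131) - 1785/(-28667) = -40260*(-I*√262/131) - 1785*(-1/28667) = -40260*(-I*√262/131) + 1785/28667 = -(-40260)*I*√262/131 + 1785/28667 = 40260*I*√262/131 + 1785/28667 = 1785/28667 + 40260*I*√262/131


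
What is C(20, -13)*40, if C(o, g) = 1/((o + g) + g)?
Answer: -20/3 ≈ -6.6667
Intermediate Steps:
C(o, g) = 1/(o + 2*g) (C(o, g) = 1/((g + o) + g) = 1/(o + 2*g))
C(20, -13)*40 = 40/(20 + 2*(-13)) = 40/(20 - 26) = 40/(-6) = -⅙*40 = -20/3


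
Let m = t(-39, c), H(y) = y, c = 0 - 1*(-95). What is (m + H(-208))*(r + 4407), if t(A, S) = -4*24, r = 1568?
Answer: -1816400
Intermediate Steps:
c = 95 (c = 0 + 95 = 95)
t(A, S) = -96
m = -96
(m + H(-208))*(r + 4407) = (-96 - 208)*(1568 + 4407) = -304*5975 = -1816400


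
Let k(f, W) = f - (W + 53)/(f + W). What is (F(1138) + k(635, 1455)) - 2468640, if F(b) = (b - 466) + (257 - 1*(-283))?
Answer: -2577799439/1045 ≈ -2.4668e+6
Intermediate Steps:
F(b) = 74 + b (F(b) = (-466 + b) + (257 + 283) = (-466 + b) + 540 = 74 + b)
k(f, W) = f - (53 + W)/(W + f)
(F(1138) + k(635, 1455)) - 2468640 = ((74 + 1138) + (-53 + 635² - 1*1455 + 1455*635)/(1455 + 635)) - 2468640 = (1212 + (-53 + 403225 - 1455 + 923925)/2090) - 2468640 = (1212 + (1/2090)*1325642) - 2468640 = (1212 + 662821/1045) - 2468640 = 1929361/1045 - 2468640 = -2577799439/1045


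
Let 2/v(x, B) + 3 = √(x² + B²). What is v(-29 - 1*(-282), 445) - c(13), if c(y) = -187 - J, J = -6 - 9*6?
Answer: 33277181/262025 + 2*√262034/262025 ≈ 127.00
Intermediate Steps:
J = -60 (J = -6 - 54 = -60)
v(x, B) = 2/(-3 + √(B² + x²)) (v(x, B) = 2/(-3 + √(x² + B²)) = 2/(-3 + √(B² + x²)))
c(y) = -127 (c(y) = -187 - 1*(-60) = -187 + 60 = -127)
v(-29 - 1*(-282), 445) - c(13) = 2/(-3 + √(445² + (-29 - 1*(-282))²)) - 1*(-127) = 2/(-3 + √(198025 + (-29 + 282)²)) + 127 = 2/(-3 + √(198025 + 253²)) + 127 = 2/(-3 + √(198025 + 64009)) + 127 = 2/(-3 + √262034) + 127 = 127 + 2/(-3 + √262034)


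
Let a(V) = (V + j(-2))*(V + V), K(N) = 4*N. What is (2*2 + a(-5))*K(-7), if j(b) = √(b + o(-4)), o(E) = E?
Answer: -1512 + 280*I*√6 ≈ -1512.0 + 685.86*I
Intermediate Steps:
j(b) = √(-4 + b) (j(b) = √(b - 4) = √(-4 + b))
a(V) = 2*V*(V + I*√6) (a(V) = (V + √(-4 - 2))*(V + V) = (V + √(-6))*(2*V) = (V + I*√6)*(2*V) = 2*V*(V + I*√6))
(2*2 + a(-5))*K(-7) = (2*2 + 2*(-5)*(-5 + I*√6))*(4*(-7)) = (4 + (50 - 10*I*√6))*(-28) = (54 - 10*I*√6)*(-28) = -1512 + 280*I*√6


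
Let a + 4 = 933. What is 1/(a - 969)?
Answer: -1/40 ≈ -0.025000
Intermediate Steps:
a = 929 (a = -4 + 933 = 929)
1/(a - 969) = 1/(929 - 969) = 1/(-40) = -1/40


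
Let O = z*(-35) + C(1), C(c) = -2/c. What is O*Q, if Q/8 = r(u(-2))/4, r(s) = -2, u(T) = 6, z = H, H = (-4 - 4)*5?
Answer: -5592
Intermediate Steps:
H = -40 (H = -8*5 = -40)
z = -40
O = 1398 (O = -40*(-35) - 2/1 = 1400 - 2*1 = 1400 - 2 = 1398)
Q = -4 (Q = 8*(-2/4) = 8*(-2*¼) = 8*(-½) = -4)
O*Q = 1398*(-4) = -5592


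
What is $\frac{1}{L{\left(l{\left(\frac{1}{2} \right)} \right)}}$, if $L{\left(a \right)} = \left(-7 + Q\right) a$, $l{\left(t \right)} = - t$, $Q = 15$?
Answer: $- \frac{1}{4} \approx -0.25$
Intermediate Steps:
$L{\left(a \right)} = 8 a$ ($L{\left(a \right)} = \left(-7 + 15\right) a = 8 a$)
$\frac{1}{L{\left(l{\left(\frac{1}{2} \right)} \right)}} = \frac{1}{8 \left(- \frac{1}{2}\right)} = \frac{1}{-4} = - \frac{1}{4}$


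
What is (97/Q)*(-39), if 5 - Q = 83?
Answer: 97/2 ≈ 48.500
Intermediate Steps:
Q = -78 (Q = 5 - 1*83 = 5 - 83 = -78)
(97/Q)*(-39) = (97/(-78))*(-39) = (97*(-1/78))*(-39) = -97/78*(-39) = 97/2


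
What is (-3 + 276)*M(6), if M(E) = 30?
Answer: 8190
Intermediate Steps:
(-3 + 276)*M(6) = (-3 + 276)*30 = 273*30 = 8190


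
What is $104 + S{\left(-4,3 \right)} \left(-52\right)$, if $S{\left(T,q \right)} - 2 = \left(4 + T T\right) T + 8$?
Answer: $3744$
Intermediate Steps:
$S{\left(T,q \right)} = 10 + T \left(4 + T^{2}\right)$ ($S{\left(T,q \right)} = 2 + \left(\left(4 + T T\right) T + 8\right) = 2 + \left(\left(4 + T^{2}\right) T + 8\right) = 2 + \left(T \left(4 + T^{2}\right) + 8\right) = 2 + \left(8 + T \left(4 + T^{2}\right)\right) = 10 + T \left(4 + T^{2}\right)$)
$104 + S{\left(-4,3 \right)} \left(-52\right) = 104 + \left(10 + \left(-4\right)^{3} + 4 \left(-4\right)\right) \left(-52\right) = 104 + \left(10 - 64 - 16\right) \left(-52\right) = 104 - -3640 = 104 + 3640 = 3744$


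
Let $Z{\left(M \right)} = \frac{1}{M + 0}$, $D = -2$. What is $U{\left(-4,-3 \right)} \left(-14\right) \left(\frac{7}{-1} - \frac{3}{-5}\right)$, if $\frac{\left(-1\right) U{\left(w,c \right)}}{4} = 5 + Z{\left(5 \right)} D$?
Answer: $- \frac{41216}{25} \approx -1648.6$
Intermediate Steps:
$Z{\left(M \right)} = \frac{1}{M}$
$U{\left(w,c \right)} = - \frac{92}{5}$ ($U{\left(w,c \right)} = - 4 \left(5 + \frac{1}{5} \left(-2\right)\right) = - 4 \left(5 - \frac{2}{5}\right) = \left(-4\right) \frac{23}{5} = - \frac{92}{5}$)
$U{\left(-4,-3 \right)} \left(-14\right) \left(\frac{7}{-1} - \frac{3}{-5}\right) = \left(- \frac{92}{5}\right) \left(-14\right) \left(\frac{7}{-1} - \frac{3}{-5}\right) = \frac{1288 \left(7 \left(-1\right) - - \frac{3}{5}\right)}{5} = \frac{1288 \left(-7 + \frac{3}{5}\right)}{5} = \frac{1288}{5} \left(- \frac{32}{5}\right) = - \frac{41216}{25}$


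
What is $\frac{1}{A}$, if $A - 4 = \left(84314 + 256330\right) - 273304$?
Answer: $\frac{1}{67344} \approx 1.4849 \cdot 10^{-5}$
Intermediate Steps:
$A = 67344$ ($A = 4 + \left(\left(84314 + 256330\right) - 273304\right) = 4 + \left(340644 - 273304\right) = 4 + 67340 = 67344$)
$\frac{1}{A} = \frac{1}{67344}$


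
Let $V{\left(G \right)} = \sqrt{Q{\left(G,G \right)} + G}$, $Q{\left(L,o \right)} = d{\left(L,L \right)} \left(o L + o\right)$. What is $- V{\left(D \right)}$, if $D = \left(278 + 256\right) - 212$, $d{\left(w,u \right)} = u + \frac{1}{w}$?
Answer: $- \sqrt{33490577} \approx -5787.1$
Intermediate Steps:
$D = 322$ ($D = 534 - 212 = 322$)
$Q{\left(L,o \right)} = \left(L + \frac{1}{L}\right) \left(o + L o\right)$ ($Q{\left(L,o \right)} = \left(L + \frac{1}{L}\right) \left(o L + o\right) = \left(L + \frac{1}{L}\right) \left(L o + o\right) = \left(L + \frac{1}{L}\right) \left(o + L o\right)$)
$V{\left(G \right)} = \sqrt{G + \left(1 + G\right) \left(1 + G^{2}\right)}$ ($V{\left(G \right)} = \sqrt{\frac{G \left(1 + G\right) \left(1 + G^{2}\right)}{G} + G} = \sqrt{\left(1 + G\right) \left(1 + G^{2}\right) + G} = \sqrt{G + \left(1 + G\right) \left(1 + G^{2}\right)}$)
$- V{\left(D \right)} = - \sqrt{322 + \left(1 + 322\right) \left(1 + 322^{2}\right)} = - \sqrt{322 + 323 \left(1 + 103684\right)} = - \sqrt{322 + 323 \cdot 103685} = - \sqrt{322 + 33490255} = - \sqrt{33490577}$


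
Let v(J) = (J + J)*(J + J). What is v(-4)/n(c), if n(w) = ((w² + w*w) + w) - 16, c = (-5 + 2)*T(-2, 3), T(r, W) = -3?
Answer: 64/155 ≈ 0.41290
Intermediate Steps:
v(J) = 4*J² (v(J) = (2*J)*(2*J) = 4*J²)
c = 9 (c = (-5 + 2)*(-3) = -3*(-3) = 9)
n(w) = -16 + w + 2*w² (n(w) = ((w² + w²) + w) - 16 = (2*w² + w) - 16 = (w + 2*w²) - 16 = -16 + w + 2*w²)
v(-4)/n(c) = (4*(-4)²)/(-16 + 9 + 2*9²) = (4*16)/(-16 + 9 + 2*81) = 64/(-16 + 9 + 162) = 64/155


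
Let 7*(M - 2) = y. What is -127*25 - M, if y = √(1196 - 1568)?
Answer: -3177 - 2*I*√93/7 ≈ -3177.0 - 2.7553*I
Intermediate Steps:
y = 2*I*√93 (y = √(-372) = 2*I*√93 ≈ 19.287*I)
M = 2 + 2*I*√93/7 (M = 2 + (2*I*√93)/7 = 2 + 2*I*√93/7 ≈ 2.0 + 2.7553*I)
-127*25 - M = -127*25 - (2 + 2*I*√93/7) = -3175 + (-2 - 2*I*√93/7) = -3177 - 2*I*√93/7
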